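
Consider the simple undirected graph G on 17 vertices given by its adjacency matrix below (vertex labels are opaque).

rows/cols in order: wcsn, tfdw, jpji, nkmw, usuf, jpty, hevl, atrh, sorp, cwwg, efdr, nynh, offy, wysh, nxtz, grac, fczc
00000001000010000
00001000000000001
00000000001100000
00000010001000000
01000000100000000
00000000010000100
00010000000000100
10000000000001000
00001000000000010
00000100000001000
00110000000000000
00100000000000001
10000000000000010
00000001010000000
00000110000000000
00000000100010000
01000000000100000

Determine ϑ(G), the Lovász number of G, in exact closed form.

N(nkmw) = {hevl, efdr}, |N(nkmw)| = 2.
N(jpty) = {cwwg, nxtz}, |N(jpty)| = 2.
N(wysh) = {atrh, cwwg}, |N(wysh)| = 2.
deg(wcsn) = 2; N(wcsn) = {atrh, offy}.
Every vertex has degree 2 (N=17); connected 2-regular on 17 ⇒ C_{17}.
A has 9 distinct eigenvalues ≈ [2.0, 1.86494, 1.47802, 0.89148, 0.18454, -0.54733, -1.20527, -1.70043, -1.96595].
ϑ = −N·λ_min/(λ_max−λ_min) = −17·(-2*cos(pi/17))/(2−(-2*cos(pi/17))) = 17*cos(pi/17)/(cos(pi/17) + 1).
≈ 8.427014314 (to 9 d.p.).
Sandwich: α(G)=8 ≤ ϑ(G)=17*cos(pi/17)/(cos(pi/17) + 1) ≤ χ(Ḡ)=9 (both strict).

17*cos(pi/17)/(cos(pi/17) + 1)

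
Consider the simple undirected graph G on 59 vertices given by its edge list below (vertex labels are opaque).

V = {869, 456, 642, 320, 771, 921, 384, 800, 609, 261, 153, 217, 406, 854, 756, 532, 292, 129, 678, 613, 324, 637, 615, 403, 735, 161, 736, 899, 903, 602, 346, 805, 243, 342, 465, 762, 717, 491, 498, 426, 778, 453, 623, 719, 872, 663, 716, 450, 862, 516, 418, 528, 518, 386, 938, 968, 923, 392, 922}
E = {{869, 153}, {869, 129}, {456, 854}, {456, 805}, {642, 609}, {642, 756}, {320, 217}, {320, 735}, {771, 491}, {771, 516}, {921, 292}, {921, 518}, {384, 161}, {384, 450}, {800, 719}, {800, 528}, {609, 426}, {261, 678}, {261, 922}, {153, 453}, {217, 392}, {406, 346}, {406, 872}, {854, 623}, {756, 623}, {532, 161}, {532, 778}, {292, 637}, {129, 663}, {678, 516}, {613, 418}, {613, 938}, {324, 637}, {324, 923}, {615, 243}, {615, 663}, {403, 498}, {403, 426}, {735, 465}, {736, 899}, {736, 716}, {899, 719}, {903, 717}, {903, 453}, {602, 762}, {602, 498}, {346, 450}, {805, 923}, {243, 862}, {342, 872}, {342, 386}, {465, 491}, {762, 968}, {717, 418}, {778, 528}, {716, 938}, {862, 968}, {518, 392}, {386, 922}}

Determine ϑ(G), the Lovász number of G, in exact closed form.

Vertex 426 has 2 neighbors: 609, 403.
N(217) = {320, 392}, |N(217)| = 2.
N(736) = {899, 716}, |N(736)| = 2.
deg(292) = 2; N(292) = {921, 637}.
G on 59 vertices is 2-regular; a single 59-cycle (edge-transitive).
spec(A) ≈ [2.0, 1.9887, 1.9548, 1.8988, 1.8213, 1.7231, 1.6054, 1.4695, 1.317, 1.1496, 0.9691, 0.7776, 0.5774, 0.3706, 0.1596, -0.0532, -0.2655, -0.4747, -0.6785, -0.8746, -1.0608, -1.235, -1.3953, -1.5397, -1.6666, -1.7747, -1.8627, -1.9295, -1.9745, -1.9972] (distinct, 4 d.p.).
λ_max=2, λ_min=-2*cos(pi/59); ϑ = −59·λ_min/(λ_max−λ_min) = 59*cos(pi/59)/(cos(pi/59) + 1).
≈ 29.479080 (to 6 d.p.).
Sandwich: α(G)=29 ≤ ϑ(G)=59*cos(pi/59)/(cos(pi/59) + 1) ≤ χ(Ḡ)=30 (both strict).

59*cos(pi/59)/(cos(pi/59) + 1)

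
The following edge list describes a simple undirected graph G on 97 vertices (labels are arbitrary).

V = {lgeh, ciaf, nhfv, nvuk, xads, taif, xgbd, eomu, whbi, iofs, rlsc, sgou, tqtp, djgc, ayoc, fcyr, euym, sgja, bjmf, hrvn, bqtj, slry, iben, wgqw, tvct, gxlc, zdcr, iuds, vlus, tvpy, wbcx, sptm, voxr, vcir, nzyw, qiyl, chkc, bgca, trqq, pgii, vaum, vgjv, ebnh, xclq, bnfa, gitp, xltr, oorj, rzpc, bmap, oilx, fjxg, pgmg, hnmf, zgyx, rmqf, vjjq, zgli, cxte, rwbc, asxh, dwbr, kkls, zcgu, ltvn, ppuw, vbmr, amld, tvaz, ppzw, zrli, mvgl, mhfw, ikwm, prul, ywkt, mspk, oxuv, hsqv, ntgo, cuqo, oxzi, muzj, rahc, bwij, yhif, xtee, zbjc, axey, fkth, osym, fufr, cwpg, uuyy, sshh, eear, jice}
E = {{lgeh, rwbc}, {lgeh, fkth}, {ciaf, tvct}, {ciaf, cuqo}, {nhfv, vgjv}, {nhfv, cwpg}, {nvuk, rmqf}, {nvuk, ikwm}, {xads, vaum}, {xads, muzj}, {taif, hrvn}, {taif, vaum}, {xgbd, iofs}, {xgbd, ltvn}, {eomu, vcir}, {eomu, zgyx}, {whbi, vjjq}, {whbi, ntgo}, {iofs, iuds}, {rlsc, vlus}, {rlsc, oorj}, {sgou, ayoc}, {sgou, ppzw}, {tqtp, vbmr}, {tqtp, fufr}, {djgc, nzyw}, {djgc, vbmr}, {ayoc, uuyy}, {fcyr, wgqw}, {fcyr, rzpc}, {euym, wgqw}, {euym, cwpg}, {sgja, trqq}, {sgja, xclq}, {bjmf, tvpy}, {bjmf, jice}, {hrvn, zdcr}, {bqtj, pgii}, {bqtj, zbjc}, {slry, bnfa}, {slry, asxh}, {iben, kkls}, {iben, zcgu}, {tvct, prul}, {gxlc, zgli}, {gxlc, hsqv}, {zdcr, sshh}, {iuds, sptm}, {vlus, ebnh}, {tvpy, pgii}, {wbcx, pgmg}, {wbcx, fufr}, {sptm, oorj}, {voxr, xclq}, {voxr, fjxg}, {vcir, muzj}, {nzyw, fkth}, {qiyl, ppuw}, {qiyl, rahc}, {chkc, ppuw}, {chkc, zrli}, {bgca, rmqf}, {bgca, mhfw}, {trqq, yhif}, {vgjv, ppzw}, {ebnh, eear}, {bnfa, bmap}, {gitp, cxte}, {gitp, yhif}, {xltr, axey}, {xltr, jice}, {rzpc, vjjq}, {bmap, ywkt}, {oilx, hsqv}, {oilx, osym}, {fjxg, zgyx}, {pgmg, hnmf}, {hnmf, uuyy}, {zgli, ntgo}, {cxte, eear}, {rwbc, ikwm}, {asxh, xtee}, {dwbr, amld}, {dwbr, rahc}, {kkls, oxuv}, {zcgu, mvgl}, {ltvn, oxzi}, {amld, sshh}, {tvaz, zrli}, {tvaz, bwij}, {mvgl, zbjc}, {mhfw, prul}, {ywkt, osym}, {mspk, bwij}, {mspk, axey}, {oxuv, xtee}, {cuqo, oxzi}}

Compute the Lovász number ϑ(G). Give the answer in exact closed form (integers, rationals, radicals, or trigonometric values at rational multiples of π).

deg(ayoc) = 2; N(ayoc) = {sgou, uuyy}.
Vertex fjxg has 2 neighbors: voxr, zgyx.
N(osym) = {oilx, ywkt}, |N(osym)| = 2.
Vertex bgca has 2 neighbors: rmqf, mhfw.
G on 97 vertices is 2-regular; a single 97-cycle (edge-transitive).
A has 49 distinct eigenvalues ≈ [2.0, 1.995806, 1.98324, 1.962356, 1.933242, 1.896018, 1.850842, 1.797903, 1.737423, 1.669656, 1.594886, 1.513426, 1.425618, 1.33183, 1.232457, 1.127914, 1.01864, 0.905094, 0.787752, 0.667105, 0.54366, 0.417935, 0.290457, 0.161761, 0.032386, -0.097124, -0.226228, -0.354382, -0.48105, -0.6057, -0.72781, -0.846867, -0.962372, -1.07384, -1.180805, -1.282816, -1.379448, -1.470293, -1.554971, -1.633127, -1.704434, -1.768591, -1.82533, -1.874413, -1.915635, -1.948821, -1.973833, -1.990567, -1.998951].
ϑ = −N·λ_min/(λ_max−λ_min) = −97·(-2*cos(pi/97))/(2−(-2*cos(pi/97))) = 97*cos(pi/97)/(cos(pi/97) + 1).
≈ 48.48727921 (to 8 d.p.).
48 ≤ 97*cos(pi/97)/(cos(pi/97) + 1) ≤ 49: both strict.

97*cos(pi/97)/(cos(pi/97) + 1)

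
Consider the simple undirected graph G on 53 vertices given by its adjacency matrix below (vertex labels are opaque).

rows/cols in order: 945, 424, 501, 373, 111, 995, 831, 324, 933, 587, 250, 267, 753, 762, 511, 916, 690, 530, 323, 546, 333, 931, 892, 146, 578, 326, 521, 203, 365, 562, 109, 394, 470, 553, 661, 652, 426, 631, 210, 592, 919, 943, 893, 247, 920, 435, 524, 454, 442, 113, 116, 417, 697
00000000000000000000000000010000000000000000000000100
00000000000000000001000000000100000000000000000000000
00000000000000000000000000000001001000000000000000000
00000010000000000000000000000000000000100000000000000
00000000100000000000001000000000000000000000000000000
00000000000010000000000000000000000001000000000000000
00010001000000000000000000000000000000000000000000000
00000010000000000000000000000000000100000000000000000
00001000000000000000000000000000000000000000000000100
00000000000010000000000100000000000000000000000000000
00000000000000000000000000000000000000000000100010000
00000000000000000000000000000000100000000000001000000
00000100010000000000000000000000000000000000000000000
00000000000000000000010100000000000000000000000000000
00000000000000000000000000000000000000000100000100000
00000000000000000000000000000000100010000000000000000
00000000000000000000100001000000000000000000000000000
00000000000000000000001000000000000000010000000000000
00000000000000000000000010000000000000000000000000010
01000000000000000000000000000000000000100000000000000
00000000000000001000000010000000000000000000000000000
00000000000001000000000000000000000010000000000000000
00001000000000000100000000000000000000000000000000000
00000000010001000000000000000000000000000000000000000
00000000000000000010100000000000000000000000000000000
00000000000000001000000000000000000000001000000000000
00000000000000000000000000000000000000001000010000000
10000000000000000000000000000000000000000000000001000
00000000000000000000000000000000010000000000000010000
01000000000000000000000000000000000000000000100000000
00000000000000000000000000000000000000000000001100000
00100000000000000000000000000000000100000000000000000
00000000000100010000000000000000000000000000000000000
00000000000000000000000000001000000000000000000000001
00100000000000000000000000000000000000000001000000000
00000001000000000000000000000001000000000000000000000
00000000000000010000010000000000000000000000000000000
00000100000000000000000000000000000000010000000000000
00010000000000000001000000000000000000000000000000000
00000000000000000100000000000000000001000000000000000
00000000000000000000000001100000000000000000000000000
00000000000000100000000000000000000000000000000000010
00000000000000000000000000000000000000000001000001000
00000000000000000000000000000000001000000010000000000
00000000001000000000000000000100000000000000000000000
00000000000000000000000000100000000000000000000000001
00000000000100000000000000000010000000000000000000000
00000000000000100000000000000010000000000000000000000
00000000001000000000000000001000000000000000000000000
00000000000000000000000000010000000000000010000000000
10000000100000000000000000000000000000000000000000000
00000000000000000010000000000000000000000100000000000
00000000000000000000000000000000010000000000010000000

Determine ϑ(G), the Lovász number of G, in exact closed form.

N(501) = {394, 661}, |N(501)| = 2.
N(530) = {892, 592}, |N(530)| = 2.
N(326) = {690, 919}, |N(326)| = 2.
N(690) = {333, 326}, |N(690)| = 2.
Every vertex has degree 2 (N=53); this is C_{53}, the 53-cycle.
Distinct eigenvalues (to 3 d.p.): [2.0, 1.986, 1.944, 1.875, 1.779, 1.659, 1.515, 1.35, 1.166, 0.966, 0.752, 0.527, 0.295, 0.059, -0.178, -0.412, -0.641, -0.86, -1.068, -1.26, -1.435, -1.59, -1.722, -1.83, -1.913, -1.968, -1.996].
λ_max=2, λ_min=-2*cos(pi/53); ϑ = −53·λ_min/(λ_max−λ_min) = 53*cos(pi/53)/(cos(pi/53) + 1).
Numerically 26.4767.
Sandwich: α(G)=26 ≤ ϑ(G)=53*cos(pi/53)/(cos(pi/53) + 1) ≤ χ(Ḡ)=27 (both strict).

53*cos(pi/53)/(cos(pi/53) + 1)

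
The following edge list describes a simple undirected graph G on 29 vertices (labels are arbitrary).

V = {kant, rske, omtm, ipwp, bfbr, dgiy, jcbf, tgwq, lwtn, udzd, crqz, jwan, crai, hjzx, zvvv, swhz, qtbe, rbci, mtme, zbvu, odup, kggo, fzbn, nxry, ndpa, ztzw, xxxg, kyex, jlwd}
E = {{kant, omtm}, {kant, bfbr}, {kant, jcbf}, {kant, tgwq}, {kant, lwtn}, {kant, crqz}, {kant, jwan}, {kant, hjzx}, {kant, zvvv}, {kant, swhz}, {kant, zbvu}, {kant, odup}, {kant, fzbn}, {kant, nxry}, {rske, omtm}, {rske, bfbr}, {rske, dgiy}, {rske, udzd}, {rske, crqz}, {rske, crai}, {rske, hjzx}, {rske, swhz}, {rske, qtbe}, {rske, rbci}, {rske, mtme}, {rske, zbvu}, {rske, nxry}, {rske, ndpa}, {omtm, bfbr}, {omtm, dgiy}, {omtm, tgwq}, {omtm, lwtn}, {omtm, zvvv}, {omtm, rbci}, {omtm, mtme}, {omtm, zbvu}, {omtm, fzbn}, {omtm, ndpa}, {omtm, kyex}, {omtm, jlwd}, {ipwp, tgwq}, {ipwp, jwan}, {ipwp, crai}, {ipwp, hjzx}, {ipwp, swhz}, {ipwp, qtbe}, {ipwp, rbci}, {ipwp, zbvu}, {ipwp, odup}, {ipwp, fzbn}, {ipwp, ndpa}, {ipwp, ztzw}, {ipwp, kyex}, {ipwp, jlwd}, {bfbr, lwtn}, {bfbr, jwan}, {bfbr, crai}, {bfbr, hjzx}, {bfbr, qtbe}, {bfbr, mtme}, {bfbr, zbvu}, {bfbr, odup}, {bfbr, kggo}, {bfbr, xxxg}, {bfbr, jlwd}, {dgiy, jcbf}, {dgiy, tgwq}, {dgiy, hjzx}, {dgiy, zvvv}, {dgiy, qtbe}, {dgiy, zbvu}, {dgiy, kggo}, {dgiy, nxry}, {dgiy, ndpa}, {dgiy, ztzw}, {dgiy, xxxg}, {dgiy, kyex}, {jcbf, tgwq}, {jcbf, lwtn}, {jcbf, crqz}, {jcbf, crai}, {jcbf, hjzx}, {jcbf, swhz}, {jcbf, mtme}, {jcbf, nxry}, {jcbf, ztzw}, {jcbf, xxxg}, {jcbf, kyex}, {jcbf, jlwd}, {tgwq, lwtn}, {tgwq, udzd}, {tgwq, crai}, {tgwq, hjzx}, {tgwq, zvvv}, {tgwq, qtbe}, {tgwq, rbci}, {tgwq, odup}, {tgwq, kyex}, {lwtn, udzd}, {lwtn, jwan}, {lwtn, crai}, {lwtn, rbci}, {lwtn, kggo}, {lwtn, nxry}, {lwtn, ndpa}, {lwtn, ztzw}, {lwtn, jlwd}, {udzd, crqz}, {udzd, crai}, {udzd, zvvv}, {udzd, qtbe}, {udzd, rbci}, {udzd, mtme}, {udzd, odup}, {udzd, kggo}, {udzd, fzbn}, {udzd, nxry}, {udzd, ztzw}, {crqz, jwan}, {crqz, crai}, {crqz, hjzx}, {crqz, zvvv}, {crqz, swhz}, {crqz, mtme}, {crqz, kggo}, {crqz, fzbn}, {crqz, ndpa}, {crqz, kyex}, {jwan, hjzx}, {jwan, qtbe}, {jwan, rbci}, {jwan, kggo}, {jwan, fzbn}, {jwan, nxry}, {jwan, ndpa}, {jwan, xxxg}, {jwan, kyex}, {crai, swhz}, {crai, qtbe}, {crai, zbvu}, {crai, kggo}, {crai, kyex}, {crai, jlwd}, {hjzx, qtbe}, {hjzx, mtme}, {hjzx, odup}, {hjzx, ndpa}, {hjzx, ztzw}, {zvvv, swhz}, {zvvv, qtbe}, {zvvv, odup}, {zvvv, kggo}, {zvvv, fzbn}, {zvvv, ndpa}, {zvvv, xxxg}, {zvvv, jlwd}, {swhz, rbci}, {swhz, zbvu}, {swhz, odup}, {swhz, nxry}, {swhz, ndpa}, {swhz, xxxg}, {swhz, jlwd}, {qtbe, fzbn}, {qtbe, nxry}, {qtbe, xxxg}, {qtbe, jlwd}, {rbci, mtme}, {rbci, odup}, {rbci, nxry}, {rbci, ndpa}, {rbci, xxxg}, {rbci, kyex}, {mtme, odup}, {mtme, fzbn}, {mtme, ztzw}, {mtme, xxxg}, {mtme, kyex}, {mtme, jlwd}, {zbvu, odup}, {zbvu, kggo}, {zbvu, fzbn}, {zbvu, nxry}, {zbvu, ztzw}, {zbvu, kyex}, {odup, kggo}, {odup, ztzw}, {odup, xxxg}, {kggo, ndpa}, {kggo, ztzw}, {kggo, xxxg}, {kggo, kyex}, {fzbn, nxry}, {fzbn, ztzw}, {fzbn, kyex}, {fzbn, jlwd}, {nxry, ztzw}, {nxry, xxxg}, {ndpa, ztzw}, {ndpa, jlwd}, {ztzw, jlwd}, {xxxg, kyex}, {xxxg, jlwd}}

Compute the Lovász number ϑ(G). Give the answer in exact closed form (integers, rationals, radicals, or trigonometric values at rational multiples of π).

Vertex hjzx has 14 neighbors: kant, rske, ipwp, bfbr, dgiy, jcbf, tgwq, crqz, jwan, qtbe, mtme, odup, ndpa, ztzw.
N(qtbe) = {rske, ipwp, bfbr, dgiy, tgwq, udzd, jwan, crai, hjzx, zvvv, fzbn, nxry, xxxg, jlwd}, |N(qtbe)| = 14.
deg(kyex) = 14; N(kyex) = {omtm, ipwp, dgiy, jcbf, tgwq, crqz, jwan, crai, rbci, mtme, zbvu, kggo, fzbn, xxxg}.
N(ztzw) = {ipwp, dgiy, jcbf, lwtn, udzd, hjzx, mtme, zbvu, odup, kggo, fzbn, nxry, ndpa, jlwd}, |N(ztzw)| = 14.
deg(v) = 14 for all v (|V|=29); Paley(29): SR with (k,λ,μ)=(14,6,7).
A has 3 distinct eigenvalues ≈ [14.0, 2.192582, -3.192582].
ϑ = −N·λ_min/(λ_max−λ_min) = −29·(-sqrt(29)/2 - 1/2)/(14−(-sqrt(29)/2 - 1/2)) = sqrt(29).
Numerically 5.38516481.

sqrt(29)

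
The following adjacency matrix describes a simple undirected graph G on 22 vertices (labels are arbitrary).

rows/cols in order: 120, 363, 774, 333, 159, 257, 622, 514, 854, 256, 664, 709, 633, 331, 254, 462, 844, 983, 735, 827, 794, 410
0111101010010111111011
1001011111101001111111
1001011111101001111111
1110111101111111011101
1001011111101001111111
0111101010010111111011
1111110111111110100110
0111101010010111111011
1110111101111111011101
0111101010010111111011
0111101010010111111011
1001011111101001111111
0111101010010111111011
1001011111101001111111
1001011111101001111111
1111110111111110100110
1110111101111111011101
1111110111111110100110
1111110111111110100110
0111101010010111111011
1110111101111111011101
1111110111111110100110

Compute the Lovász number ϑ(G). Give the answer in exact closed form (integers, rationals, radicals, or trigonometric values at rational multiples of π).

N(827) = {363, 774, 333, 159, 622, 854, 709, 331, 254, 462, 844, 983, 735, 794, 410}, |N(827)| = 15.
deg(622) = 17; N(622) = {120, 363, 774, 333, 159, 257, 514, 854, 256, 664, 709, 633, 331, 254, 844, 827, 794}.
deg(331) = 16; N(331) = {120, 333, 257, 622, 514, 854, 256, 664, 633, 462, 844, 983, 735, 827, 794, 410}.
deg(854) = 18; N(854) = {120, 363, 774, 159, 257, 622, 514, 256, 664, 709, 633, 331, 254, 462, 983, 735, 827, 410}.
4 parts of sizes [7, 6, 5, 4]; α(G) = 7 = ϑ (perfect).
≈ 7.00000 (to 5 d.p.).
Sandwich: α(G)=7 ≤ ϑ(G)=7 ≤ χ(Ḡ)=7 (collapsed).

7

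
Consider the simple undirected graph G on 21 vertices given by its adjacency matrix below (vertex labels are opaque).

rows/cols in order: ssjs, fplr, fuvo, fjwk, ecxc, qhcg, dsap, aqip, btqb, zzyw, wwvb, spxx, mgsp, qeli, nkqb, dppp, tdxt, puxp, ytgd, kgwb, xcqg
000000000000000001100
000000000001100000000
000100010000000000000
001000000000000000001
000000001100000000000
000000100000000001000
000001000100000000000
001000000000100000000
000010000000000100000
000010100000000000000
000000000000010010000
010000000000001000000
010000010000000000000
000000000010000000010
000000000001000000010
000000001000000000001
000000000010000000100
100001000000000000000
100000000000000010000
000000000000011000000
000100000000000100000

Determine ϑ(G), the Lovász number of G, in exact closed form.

21*cos(pi/21)/(cos(pi/21) + 1)

Vertex fplr has 2 neighbors: spxx, mgsp.
N(puxp) = {ssjs, qhcg}, |N(puxp)| = 2.
Vertex qeli has 2 neighbors: wwvb, kgwb.
Vertex wwvb has 2 neighbors: qeli, tdxt.
G on 21 vertices is 2-regular; connected 2-regular on 21 ⇒ C_{21}.
A has 11 distinct eigenvalues ≈ [2.0, 1.91115, 1.65248, 1.24698, 0.73068, 0.14946, -0.44504, -1.0, -1.4661, -1.80194, -1.97766].
With N=21: ϑ(G) = 21·(-(-1)*2*cos(pi/21))/(2−(-2*cos(pi/21))) = 21*cos(pi/21)/(cos(pi/21) + 1).
≈ 10.44103 (to 5 d.p.).
α=10, χ(Ḡ)=11; ϑ=21*cos(pi/21)/(cos(pi/21) + 1) lies between (both strict).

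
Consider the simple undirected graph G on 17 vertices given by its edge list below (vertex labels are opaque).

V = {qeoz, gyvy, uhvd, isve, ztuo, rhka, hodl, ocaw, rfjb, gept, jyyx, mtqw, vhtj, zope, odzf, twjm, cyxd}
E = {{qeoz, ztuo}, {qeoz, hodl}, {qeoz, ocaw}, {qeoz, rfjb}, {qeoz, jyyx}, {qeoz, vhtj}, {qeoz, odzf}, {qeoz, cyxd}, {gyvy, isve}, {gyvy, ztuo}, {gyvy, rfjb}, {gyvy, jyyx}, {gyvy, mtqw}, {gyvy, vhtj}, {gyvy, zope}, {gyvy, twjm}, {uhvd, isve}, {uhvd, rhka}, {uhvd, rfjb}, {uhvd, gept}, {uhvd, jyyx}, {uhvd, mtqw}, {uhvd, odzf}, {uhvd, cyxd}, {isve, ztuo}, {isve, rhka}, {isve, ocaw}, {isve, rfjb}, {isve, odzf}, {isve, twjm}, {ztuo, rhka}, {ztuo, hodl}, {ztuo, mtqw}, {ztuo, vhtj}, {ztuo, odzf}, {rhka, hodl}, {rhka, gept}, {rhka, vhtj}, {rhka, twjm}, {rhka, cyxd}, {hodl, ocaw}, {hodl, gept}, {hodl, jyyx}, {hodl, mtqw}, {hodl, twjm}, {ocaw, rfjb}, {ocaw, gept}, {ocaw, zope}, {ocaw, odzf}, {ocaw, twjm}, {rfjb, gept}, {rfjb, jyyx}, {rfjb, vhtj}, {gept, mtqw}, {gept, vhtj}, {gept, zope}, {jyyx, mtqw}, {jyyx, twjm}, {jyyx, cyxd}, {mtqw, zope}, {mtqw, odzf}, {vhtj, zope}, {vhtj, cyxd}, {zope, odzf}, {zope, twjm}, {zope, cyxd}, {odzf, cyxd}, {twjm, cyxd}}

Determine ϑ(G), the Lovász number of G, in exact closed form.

sqrt(17)

deg(hodl) = 8; N(hodl) = {qeoz, ztuo, rhka, ocaw, gept, jyyx, mtqw, twjm}.
N(gept) = {uhvd, rhka, hodl, ocaw, rfjb, mtqw, vhtj, zope}, |N(gept)| = 8.
Vertex isve has 8 neighbors: gyvy, uhvd, ztuo, rhka, ocaw, rfjb, odzf, twjm.
deg(rhka) = 8; N(rhka) = {uhvd, isve, ztuo, hodl, gept, vhtj, twjm, cyxd}.
17-vertex 8-regular graph: SR(17,8,3,4) — a Paley graph.
The 3 distinct eigenvalues: [8.0, 1.56155, -2.56155].
Lovász: ϑ = −17(-sqrt(17)/2 - 1/2)/(8+-(-sqrt(17)/2 - 1/2)) = sqrt(17).
Numerically 4.12310563.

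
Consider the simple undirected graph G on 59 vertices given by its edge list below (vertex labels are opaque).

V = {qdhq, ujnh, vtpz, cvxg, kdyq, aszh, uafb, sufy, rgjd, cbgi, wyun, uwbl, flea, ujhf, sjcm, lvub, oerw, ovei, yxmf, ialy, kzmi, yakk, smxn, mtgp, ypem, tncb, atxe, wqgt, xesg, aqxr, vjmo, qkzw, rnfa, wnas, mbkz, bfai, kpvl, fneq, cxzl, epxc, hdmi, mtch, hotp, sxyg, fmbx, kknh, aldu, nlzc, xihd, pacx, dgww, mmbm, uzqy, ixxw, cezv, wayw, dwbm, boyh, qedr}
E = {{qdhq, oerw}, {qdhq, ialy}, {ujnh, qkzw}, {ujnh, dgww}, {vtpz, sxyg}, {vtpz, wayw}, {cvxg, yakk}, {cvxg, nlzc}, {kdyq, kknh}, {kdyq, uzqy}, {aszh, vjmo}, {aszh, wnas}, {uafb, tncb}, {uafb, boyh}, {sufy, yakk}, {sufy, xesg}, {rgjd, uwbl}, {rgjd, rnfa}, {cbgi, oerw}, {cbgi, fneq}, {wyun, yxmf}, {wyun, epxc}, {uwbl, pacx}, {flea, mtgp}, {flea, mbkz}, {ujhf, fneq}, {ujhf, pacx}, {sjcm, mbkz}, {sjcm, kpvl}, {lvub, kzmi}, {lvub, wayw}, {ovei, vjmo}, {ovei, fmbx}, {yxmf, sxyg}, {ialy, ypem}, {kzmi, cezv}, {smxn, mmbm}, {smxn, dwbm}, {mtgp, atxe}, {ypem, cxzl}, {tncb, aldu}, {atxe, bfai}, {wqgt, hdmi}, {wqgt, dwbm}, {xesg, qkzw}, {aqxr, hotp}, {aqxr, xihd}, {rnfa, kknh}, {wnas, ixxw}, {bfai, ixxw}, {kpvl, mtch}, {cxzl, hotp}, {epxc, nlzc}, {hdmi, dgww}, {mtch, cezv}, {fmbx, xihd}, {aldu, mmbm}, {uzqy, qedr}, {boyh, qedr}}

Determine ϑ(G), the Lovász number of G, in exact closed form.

59*cos(pi/59)/(cos(pi/59) + 1)

N(mmbm) = {smxn, aldu}, |N(mmbm)| = 2.
deg(oerw) = 2; N(oerw) = {qdhq, cbgi}.
Vertex wqgt has 2 neighbors: hdmi, dwbm.
N(kpvl) = {sjcm, mtch}, |N(kpvl)| = 2.
deg(v) = 2 for all v (|V|=59); connected 2-regular on 59 ⇒ C_{59}.
A has 30 distinct eigenvalues ≈ [2.0, 1.98867, 1.95481, 1.8988, 1.82127, 1.72311, 1.60542, 1.46955, 1.31702, 1.14957, 0.9691, 0.77765, 0.57738, 0.37058, 0.15957, -0.05324, -0.26545, -0.47465, -0.67848, -0.87461, -1.06084, -1.23505, -1.39526, -1.53967, -1.66663, -1.7747, -1.86267, -1.92954, -1.97454, -1.99717].
Lovász: ϑ = −59(-2*cos(pi/59))/(2+-(-1)*2*cos(pi/59)) = 59*cos(pi/59)/(cos(pi/59) + 1).
ϑ(G) ≈ 29.4791.
Check 29 ≤ 59*cos(pi/59)/(cos(pi/59) + 1) ≤ 30: both strict.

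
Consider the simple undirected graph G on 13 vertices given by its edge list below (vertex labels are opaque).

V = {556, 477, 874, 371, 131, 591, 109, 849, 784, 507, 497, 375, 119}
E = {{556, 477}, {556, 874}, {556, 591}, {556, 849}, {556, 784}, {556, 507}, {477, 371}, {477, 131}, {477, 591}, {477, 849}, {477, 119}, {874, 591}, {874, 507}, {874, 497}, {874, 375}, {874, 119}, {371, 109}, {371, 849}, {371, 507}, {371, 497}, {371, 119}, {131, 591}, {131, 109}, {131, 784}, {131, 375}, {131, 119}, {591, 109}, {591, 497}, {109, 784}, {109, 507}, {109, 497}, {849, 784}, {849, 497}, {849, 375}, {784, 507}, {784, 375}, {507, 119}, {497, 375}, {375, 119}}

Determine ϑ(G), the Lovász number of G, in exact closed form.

Vertex 119 has 6 neighbors: 477, 874, 371, 131, 507, 375.
deg(784) = 6; N(784) = {556, 131, 109, 849, 507, 375}.
deg(556) = 6; N(556) = {477, 874, 591, 849, 784, 507}.
N(849) = {556, 477, 371, 784, 497, 375}, |N(849)| = 6.
deg(v) = 6 for all v (|V|=13); SR(13,6,2,3) — a Paley graph.
The 3 distinct eigenvalues: [6.0, 1.302776, -2.302776].
Lovász: ϑ = −13(-sqrt(13)/2 - 1/2)/(6+-(-sqrt(13)/2 - 1/2)) = sqrt(13).
= 3.6056… (decimal).

sqrt(13)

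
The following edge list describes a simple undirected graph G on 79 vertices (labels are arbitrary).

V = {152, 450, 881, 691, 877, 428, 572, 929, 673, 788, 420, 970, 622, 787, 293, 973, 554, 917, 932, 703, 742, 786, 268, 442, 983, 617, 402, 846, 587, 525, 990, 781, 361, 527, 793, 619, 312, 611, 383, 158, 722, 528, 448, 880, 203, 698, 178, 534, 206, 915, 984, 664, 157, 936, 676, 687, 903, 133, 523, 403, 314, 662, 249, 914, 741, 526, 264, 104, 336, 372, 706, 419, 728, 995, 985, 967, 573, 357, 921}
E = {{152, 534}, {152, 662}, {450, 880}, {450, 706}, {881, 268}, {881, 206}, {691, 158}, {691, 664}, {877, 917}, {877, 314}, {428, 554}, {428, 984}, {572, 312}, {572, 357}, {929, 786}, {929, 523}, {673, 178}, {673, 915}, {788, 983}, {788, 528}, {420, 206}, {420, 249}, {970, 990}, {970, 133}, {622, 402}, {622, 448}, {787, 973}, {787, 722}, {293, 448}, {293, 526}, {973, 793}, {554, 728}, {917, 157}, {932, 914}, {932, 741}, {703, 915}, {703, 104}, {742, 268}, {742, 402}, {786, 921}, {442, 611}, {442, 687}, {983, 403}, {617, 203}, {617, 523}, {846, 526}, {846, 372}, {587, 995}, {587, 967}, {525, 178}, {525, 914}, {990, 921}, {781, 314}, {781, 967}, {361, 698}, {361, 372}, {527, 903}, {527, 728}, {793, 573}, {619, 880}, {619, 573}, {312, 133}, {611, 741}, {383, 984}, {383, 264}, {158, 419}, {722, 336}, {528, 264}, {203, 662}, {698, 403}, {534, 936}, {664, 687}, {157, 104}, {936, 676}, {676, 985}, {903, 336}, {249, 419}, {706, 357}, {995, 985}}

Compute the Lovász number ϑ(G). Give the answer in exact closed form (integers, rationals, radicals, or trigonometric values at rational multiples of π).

N(932) = {914, 741}, |N(932)| = 2.
deg(973) = 2; N(973) = {787, 793}.
N(781) = {314, 967}, |N(781)| = 2.
Vertex 985 has 2 neighbors: 676, 995.
79-vertex 2-regular graph: a single 79-cycle (edge-transitive).
The 40 distinct eigenvalues: [2.0, 1.9937, 1.9748, 1.9433, 1.8996, 1.8439, 1.7766, 1.698, 1.6086, 1.5091, 1.4001, 1.2822, 1.1562, 1.0229, 0.8831, 0.7377, 0.5877, 0.434, 0.2775, 0.1192, -0.0398, -0.1985, -0.356, -0.5112, -0.6632, -0.8111, -0.9537, -1.0904, -1.2202, -1.3422, -1.4558, -1.5601, -1.6546, -1.7386, -1.8117, -1.8733, -1.923, -1.9606, -1.9858, -1.9984].
With N=79: ϑ(G) = 79·(-(-1)*2*cos(pi/79))/(2−(-2*cos(pi/79))) = 79*cos(pi/79)/(cos(pi/79) + 1).
≈ 39.484379 (to 6 d.p.).
Lovász sandwich 39 ≤ 79*cos(pi/79)/(cos(pi/79) + 1) ≤ 40: both strict.

79*cos(pi/79)/(cos(pi/79) + 1)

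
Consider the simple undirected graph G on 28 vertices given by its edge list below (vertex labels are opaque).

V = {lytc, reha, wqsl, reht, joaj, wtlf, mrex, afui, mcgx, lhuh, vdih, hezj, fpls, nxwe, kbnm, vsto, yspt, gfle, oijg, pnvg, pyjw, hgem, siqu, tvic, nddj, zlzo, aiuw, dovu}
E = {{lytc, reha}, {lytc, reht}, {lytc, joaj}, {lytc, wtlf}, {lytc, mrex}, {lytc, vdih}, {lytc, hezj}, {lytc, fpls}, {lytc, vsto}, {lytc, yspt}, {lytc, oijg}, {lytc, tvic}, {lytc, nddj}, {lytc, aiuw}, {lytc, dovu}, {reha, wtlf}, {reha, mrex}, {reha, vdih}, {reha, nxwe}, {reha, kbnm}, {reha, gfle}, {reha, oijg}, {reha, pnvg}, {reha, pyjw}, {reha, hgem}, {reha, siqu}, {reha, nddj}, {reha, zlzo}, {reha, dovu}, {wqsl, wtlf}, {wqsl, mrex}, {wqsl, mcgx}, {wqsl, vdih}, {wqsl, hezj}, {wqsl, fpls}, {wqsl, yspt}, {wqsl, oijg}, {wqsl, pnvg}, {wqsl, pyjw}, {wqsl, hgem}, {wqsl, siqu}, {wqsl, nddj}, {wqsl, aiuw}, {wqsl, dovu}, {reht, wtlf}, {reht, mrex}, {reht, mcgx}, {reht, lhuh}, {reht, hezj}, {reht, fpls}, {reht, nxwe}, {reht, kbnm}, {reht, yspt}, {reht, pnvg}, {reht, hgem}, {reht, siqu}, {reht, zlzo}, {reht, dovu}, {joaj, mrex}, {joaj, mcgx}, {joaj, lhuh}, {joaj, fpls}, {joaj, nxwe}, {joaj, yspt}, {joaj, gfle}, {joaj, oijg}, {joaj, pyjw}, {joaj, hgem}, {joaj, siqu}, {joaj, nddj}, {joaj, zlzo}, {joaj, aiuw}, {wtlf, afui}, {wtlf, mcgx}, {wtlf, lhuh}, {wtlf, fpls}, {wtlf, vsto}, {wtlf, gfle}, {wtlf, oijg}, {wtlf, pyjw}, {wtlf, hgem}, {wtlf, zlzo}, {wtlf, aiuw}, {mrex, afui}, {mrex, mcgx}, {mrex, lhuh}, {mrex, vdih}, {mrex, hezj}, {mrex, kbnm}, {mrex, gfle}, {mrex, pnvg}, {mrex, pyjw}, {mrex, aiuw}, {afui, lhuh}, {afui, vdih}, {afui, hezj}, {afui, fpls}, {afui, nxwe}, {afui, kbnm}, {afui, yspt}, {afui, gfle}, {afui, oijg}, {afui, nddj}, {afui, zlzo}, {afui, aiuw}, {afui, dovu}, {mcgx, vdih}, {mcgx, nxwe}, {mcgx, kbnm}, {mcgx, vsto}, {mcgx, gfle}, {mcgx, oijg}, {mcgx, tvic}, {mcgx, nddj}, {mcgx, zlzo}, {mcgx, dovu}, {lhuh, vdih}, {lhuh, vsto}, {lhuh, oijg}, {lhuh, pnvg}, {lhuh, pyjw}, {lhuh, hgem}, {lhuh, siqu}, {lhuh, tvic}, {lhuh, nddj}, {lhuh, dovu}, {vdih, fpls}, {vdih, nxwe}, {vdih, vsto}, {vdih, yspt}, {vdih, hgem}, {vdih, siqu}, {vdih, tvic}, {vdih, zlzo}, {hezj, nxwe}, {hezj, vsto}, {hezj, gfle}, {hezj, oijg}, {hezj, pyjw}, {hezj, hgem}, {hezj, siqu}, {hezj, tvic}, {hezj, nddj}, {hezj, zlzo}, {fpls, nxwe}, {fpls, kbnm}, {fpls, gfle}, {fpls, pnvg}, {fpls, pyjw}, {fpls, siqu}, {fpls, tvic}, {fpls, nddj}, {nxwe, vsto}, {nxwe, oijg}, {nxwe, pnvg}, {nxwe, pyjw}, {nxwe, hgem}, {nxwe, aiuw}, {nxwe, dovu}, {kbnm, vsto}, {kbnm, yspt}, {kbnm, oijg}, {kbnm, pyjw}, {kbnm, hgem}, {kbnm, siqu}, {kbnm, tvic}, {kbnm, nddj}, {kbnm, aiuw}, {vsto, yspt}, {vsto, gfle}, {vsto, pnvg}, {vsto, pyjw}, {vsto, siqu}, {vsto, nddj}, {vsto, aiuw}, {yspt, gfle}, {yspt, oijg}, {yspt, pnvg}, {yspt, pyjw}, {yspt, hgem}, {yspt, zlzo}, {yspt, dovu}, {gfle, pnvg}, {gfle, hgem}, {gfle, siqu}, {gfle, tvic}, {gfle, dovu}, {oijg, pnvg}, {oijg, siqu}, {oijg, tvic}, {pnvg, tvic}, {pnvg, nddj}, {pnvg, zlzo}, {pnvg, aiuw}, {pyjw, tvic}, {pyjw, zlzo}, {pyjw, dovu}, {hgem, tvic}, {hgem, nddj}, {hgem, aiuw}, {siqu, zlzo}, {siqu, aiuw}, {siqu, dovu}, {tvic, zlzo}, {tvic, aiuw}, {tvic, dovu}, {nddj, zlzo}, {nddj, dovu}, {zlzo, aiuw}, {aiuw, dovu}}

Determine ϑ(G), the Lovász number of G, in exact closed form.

deg(wqsl) = 15; N(wqsl) = {wtlf, mrex, mcgx, vdih, hezj, fpls, yspt, oijg, pnvg, pyjw, hgem, siqu, nddj, aiuw, dovu}.
deg(gfle) = 15; N(gfle) = {reha, joaj, wtlf, mrex, afui, mcgx, hezj, fpls, vsto, yspt, pnvg, hgem, siqu, tvic, dovu}.
deg(nxwe) = 15; N(nxwe) = {reha, reht, joaj, afui, mcgx, vdih, hezj, fpls, vsto, oijg, pnvg, pyjw, hgem, aiuw, dovu}.
Vertex kbnm has 15 neighbors: reha, reht, mrex, afui, mcgx, fpls, vsto, yspt, oijg, pyjw, hgem, siqu, tvic, nddj, aiuw.
G on 28 vertices is 15-regular; this is K(8,2), the Kneser graph.
Distinct eigenvalues (to 5 d.p.): [15.0, 1.0, -5.0].
−28·(-5) / ((15)−(-5)) = 7 = ϑ(G).
ϑ(G) ≈ 7.0000000.

7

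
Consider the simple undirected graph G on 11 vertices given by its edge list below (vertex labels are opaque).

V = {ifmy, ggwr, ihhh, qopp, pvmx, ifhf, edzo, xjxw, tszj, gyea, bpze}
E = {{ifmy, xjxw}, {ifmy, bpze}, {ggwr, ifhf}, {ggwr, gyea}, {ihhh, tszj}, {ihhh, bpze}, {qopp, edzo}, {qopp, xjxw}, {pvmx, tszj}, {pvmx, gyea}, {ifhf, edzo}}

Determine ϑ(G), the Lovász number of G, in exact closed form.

11*cos(pi/11)/(cos(pi/11) + 1)

N(pvmx) = {tszj, gyea}, |N(pvmx)| = 2.
deg(ihhh) = 2; N(ihhh) = {tszj, bpze}.
N(xjxw) = {ifmy, qopp}, |N(xjxw)| = 2.
deg(bpze) = 2; N(bpze) = {ifmy, ihhh}.
deg(v) = 2 for all v (|V|=11); connected 2-regular on 11 ⇒ C_{11}.
A has 6 distinct eigenvalues ≈ [2.0, 1.68251, 0.83083, -0.28463, -1.30972, -1.91899].
ϑ = −N·λ_min/(λ_max−λ_min) = −11·(-2*cos(pi/11))/(2−(-2*cos(pi/11))) = 11*cos(pi/11)/(cos(pi/11) + 1).
≈ 5.38630291 (to 8 d.p.).
Lovász sandwich 5 ≤ 11*cos(pi/11)/(cos(pi/11) + 1) ≤ 6: both strict.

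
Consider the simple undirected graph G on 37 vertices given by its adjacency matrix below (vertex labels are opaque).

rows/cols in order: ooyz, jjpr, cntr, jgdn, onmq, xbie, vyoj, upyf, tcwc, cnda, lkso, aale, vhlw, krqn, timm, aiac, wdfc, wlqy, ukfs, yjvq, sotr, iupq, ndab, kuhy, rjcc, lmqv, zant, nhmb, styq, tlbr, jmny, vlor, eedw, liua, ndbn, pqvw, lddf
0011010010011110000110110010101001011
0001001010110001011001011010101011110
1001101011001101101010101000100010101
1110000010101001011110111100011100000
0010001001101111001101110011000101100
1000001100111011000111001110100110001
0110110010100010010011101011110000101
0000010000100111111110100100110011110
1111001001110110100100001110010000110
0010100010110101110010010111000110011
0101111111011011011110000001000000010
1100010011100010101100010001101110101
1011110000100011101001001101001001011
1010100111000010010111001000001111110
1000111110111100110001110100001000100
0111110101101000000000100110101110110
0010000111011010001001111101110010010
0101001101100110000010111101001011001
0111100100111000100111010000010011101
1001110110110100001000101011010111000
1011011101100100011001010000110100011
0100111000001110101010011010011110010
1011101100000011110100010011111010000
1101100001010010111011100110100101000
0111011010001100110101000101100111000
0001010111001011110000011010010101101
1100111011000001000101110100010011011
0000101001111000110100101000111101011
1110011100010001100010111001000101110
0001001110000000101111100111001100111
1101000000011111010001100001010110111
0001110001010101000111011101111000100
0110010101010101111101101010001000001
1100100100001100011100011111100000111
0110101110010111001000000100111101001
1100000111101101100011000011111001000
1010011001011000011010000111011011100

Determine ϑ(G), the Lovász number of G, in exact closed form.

N(vyoj) = {jjpr, cntr, onmq, xbie, tcwc, lkso, timm, wlqy, sotr, iupq, ndab, rjcc, zant, nhmb, styq, tlbr, ndbn, lddf}, |N(vyoj)| = 18.
N(eedw) = {jjpr, cntr, xbie, upyf, cnda, aale, krqn, aiac, wdfc, wlqy, ukfs, yjvq, iupq, ndab, rjcc, zant, jmny, lddf}, |N(eedw)| = 18.
Vertex styq has 18 neighbors: ooyz, jjpr, cntr, xbie, vyoj, upyf, aale, aiac, wdfc, sotr, ndab, kuhy, rjcc, nhmb, vlor, liua, ndbn, pqvw.
Vertex tcwc has 18 neighbors: ooyz, jjpr, cntr, jgdn, vyoj, cnda, lkso, aale, krqn, timm, wdfc, yjvq, rjcc, lmqv, zant, tlbr, ndbn, pqvw.
37-vertex 18-regular graph: SR(37,18,8,9) — a Paley graph.
Distinct eigenvalues (to 6 d.p.): [18.0, 2.541381, -3.541381].
With N=37: ϑ(G) = 37·(-(-sqrt(37)/2 - 1/2))/(18−(-sqrt(37)/2 - 1/2)) = sqrt(37).
≈ 6.08276 (to 5 d.p.).

sqrt(37)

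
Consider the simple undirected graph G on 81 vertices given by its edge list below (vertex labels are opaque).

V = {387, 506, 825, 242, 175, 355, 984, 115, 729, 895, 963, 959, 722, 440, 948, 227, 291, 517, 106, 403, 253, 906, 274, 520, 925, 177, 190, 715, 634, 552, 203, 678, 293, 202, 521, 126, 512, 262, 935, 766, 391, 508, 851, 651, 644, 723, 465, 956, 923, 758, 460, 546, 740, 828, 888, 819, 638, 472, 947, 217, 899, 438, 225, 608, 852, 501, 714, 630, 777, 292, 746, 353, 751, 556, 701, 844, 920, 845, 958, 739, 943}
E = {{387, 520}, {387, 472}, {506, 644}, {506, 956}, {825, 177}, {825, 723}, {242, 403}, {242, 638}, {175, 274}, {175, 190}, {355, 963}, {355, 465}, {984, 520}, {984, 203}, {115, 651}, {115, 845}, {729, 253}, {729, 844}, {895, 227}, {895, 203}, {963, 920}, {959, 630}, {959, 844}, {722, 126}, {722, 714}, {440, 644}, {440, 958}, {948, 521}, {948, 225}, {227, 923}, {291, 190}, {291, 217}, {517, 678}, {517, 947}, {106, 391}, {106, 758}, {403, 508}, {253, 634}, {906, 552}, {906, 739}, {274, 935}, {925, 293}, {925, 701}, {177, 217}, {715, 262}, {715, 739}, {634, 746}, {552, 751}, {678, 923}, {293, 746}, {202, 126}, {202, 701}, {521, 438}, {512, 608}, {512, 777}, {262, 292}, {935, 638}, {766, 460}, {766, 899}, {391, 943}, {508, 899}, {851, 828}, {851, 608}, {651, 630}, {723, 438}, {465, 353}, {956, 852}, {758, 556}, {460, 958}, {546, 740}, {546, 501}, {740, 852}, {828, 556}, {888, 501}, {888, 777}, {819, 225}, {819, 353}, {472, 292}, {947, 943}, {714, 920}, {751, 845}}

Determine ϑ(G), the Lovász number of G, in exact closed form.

81*cos(pi/81)/(cos(pi/81) + 1)

N(923) = {227, 678}, |N(923)| = 2.
N(888) = {501, 777}, |N(888)| = 2.
deg(355) = 2; N(355) = {963, 465}.
Vertex 517 has 2 neighbors: 678, 947.
81-vertex 2-regular graph: the odd cycle C_{81}.
spec(A) ≈ [2.0, 1.99399, 1.97598, 1.94609, 1.9045, 1.85145, 1.78727, 1.71233, 1.6271, 1.53209, 1.42786, 1.31504, 1.19432, 1.06641, 0.93209, 0.79216, 0.64747, 0.49888, 0.3473, 0.19362, 0.03878, -0.11629, -0.27066, -0.42341, -0.57361, -0.72036, -0.86277, -1.0, -1.13121, -1.25562, -1.37248, -1.48109, -1.58079, -1.67098, -1.75112, -1.82073, -1.87939, -1.92674, -1.96251, -1.98648, -1.9985] (distinct, 5 d.p.).
λ_max=2, λ_min=-2*cos(pi/81); ϑ = −81·λ_min/(λ_max−λ_min) = 81*cos(pi/81)/(cos(pi/81) + 1).
≈ 40.484765310 (to 9 d.p.).
α=40, χ(Ḡ)=41; ϑ=81*cos(pi/81)/(cos(pi/81) + 1) lies between (both strict).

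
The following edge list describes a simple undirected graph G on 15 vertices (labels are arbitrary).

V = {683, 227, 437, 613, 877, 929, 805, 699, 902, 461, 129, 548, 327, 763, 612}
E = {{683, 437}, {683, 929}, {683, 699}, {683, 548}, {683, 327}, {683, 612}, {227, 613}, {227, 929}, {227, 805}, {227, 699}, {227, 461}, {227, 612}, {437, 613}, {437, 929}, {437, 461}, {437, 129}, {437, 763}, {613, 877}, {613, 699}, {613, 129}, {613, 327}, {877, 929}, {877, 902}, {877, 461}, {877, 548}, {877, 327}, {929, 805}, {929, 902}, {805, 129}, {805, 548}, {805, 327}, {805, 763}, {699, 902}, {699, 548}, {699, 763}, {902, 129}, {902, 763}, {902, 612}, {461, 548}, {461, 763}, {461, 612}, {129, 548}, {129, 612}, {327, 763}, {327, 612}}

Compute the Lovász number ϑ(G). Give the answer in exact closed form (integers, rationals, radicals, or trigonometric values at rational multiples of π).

Vertex 613 has 6 neighbors: 227, 437, 877, 699, 129, 327.
N(437) = {683, 613, 929, 461, 129, 763}, |N(437)| = 6.
deg(699) = 6; N(699) = {683, 227, 613, 902, 548, 763}.
Vertex 902 has 6 neighbors: 877, 929, 699, 129, 763, 612.
G on 15 vertices is 6-regular; Kneser-type, 2-subsets of [6].
spec(A) ≈ [6.0, 1.0, -3.0] (distinct, 5 d.p.).
Lovász: ϑ = −15(-3)/(6+-1*(-3)) = 5.
= 5.00000000… (decimal).

5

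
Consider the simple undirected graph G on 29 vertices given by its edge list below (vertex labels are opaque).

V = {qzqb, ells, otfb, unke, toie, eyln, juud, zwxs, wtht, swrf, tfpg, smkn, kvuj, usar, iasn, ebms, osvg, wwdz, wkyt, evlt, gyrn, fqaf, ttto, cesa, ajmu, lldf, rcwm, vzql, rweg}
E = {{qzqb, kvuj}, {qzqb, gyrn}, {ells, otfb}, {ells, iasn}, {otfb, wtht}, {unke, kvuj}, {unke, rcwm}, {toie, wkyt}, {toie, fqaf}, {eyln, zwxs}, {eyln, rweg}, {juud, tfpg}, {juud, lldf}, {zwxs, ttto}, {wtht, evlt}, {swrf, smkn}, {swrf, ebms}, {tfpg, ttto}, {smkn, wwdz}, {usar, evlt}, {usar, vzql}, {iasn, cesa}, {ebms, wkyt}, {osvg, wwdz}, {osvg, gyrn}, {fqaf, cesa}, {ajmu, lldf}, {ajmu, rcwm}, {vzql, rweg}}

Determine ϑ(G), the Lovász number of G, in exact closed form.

N(fqaf) = {toie, cesa}, |N(fqaf)| = 2.
deg(ajmu) = 2; N(ajmu) = {lldf, rcwm}.
Vertex vzql has 2 neighbors: usar, rweg.
Vertex gyrn has 2 neighbors: qzqb, osvg.
2-regular, N=29; this is C_{29}, the 29-cycle.
spec(A) ≈ [2.0, 1.9532, 1.8152, 1.5922, 1.2948, 0.9368, 0.5351, 0.1083, -0.3236, -0.7403, -1.1224, -1.452, -1.7137, -1.8953, -1.9883] (distinct, 4 d.p.).
With N=29: ϑ(G) = 29·(-(-1)*2*cos(pi/29))/(2−(-2*cos(pi/29))) = 29*cos(pi/29)/(cos(pi/29) + 1).
Numerically 14.457375255.
Sandwich: α(G)=14 ≤ ϑ(G)=29*cos(pi/29)/(cos(pi/29) + 1) ≤ χ(Ḡ)=15 (both strict).

29*cos(pi/29)/(cos(pi/29) + 1)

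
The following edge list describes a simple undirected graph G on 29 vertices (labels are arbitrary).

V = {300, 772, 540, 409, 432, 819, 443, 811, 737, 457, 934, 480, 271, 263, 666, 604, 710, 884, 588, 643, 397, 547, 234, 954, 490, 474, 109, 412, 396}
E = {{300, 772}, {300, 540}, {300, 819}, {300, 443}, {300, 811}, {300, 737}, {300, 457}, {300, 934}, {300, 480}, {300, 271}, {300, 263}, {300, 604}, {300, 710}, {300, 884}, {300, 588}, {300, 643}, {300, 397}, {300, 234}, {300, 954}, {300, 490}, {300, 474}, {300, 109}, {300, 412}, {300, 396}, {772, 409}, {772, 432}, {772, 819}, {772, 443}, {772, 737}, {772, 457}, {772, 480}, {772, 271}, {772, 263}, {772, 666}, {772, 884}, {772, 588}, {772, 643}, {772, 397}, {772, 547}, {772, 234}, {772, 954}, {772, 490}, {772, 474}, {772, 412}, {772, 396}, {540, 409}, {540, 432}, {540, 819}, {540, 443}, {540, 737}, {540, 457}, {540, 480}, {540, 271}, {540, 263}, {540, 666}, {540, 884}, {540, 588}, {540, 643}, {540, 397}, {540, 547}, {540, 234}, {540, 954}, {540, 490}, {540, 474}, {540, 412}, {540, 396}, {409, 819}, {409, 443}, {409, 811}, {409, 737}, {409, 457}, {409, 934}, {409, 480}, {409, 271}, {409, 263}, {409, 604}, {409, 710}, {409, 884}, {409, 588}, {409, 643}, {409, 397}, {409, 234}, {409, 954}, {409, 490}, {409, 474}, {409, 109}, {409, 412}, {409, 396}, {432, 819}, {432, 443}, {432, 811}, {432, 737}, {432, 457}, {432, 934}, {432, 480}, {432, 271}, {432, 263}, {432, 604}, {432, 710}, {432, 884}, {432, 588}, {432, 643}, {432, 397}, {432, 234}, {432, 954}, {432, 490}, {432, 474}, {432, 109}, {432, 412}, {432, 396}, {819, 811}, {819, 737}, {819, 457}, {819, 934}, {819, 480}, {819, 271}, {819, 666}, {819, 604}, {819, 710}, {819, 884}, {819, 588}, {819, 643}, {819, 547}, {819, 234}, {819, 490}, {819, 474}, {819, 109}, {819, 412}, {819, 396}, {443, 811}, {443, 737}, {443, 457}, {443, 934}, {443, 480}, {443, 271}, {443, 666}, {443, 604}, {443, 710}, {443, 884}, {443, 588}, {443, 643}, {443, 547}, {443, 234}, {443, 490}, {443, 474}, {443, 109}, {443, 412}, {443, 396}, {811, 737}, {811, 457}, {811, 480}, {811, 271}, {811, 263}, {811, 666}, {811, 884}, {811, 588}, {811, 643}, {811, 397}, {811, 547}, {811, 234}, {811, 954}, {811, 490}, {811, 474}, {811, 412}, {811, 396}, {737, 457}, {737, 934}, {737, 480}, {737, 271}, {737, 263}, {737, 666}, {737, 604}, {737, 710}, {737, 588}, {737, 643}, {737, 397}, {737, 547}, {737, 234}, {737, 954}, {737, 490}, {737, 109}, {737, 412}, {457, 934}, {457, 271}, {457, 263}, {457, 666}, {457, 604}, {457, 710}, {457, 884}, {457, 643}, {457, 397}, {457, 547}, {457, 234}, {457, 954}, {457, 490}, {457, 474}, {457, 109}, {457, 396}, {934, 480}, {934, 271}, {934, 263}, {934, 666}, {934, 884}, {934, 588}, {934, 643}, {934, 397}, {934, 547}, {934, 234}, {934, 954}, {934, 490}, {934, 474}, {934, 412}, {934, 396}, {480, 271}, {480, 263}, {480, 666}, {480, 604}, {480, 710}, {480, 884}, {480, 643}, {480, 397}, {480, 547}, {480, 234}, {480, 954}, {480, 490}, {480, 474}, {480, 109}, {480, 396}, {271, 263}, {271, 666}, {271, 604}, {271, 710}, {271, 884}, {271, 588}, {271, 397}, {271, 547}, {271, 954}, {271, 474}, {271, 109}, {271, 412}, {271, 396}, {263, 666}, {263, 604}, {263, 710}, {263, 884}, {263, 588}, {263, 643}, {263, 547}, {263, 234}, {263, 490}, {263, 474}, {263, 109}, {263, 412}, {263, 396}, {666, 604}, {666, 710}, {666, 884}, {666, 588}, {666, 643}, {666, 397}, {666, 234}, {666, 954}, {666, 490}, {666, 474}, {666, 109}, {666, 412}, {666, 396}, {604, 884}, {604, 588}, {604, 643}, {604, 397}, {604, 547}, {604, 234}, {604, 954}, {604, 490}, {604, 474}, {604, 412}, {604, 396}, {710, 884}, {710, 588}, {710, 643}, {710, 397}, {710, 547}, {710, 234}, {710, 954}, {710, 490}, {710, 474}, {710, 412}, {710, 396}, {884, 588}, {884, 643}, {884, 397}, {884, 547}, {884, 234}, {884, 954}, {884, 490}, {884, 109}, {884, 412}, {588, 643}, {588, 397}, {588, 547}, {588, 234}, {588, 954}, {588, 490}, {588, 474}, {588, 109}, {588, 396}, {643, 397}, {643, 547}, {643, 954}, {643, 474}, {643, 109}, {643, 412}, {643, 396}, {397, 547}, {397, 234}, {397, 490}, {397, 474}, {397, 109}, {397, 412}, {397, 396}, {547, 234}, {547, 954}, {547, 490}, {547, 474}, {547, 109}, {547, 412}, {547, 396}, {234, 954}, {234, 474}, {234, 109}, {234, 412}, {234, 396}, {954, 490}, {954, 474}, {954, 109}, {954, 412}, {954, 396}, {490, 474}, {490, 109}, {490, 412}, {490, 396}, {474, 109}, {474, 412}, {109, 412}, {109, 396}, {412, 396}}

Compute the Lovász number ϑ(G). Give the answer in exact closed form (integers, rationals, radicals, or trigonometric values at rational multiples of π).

Vertex 710 has 22 neighbors: 300, 409, 432, 819, 443, 737, 457, 480, 271, 263, 666, 884, 588, 643, 397, 547, 234, 954, 490, 474, 412, 396.
N(666) = {772, 540, 819, 443, 811, 737, 457, 934, 480, 271, 263, 604, 710, 884, 588, 643, 397, 234, 954, 490, 474, 109, 412, 396}, |N(666)| = 24.
deg(300) = 24; N(300) = {772, 540, 819, 443, 811, 737, 457, 934, 480, 271, 263, 604, 710, 884, 588, 643, 397, 234, 954, 490, 474, 109, 412, 396}.
Vertex 490 has 25 neighbors: 300, 772, 540, 409, 432, 819, 443, 811, 737, 457, 934, 480, 263, 666, 604, 710, 884, 588, 397, 547, 954, 474, 109, 412, 396.
K_{7,5,5,4,4,4} (perfect); ϑ(G) = α(G) = max{7,5,5,4,4,4} = 7.
ϑ(G) ≈ 7.0000.
α=7, χ(Ḡ)=7; ϑ=7 lies between (collapsed).

7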